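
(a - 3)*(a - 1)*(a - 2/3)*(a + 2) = a^4 - 8*a^3/3 - 11*a^2/3 + 28*a/3 - 4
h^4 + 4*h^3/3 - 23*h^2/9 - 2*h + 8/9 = (h - 4/3)*(h - 1/3)*(h + 1)*(h + 2)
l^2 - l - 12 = (l - 4)*(l + 3)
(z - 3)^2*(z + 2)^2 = z^4 - 2*z^3 - 11*z^2 + 12*z + 36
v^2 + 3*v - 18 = (v - 3)*(v + 6)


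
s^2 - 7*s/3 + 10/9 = (s - 5/3)*(s - 2/3)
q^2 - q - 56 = (q - 8)*(q + 7)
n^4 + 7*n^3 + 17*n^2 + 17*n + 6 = (n + 1)^2*(n + 2)*(n + 3)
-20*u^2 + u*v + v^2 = (-4*u + v)*(5*u + v)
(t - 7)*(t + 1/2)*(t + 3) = t^3 - 7*t^2/2 - 23*t - 21/2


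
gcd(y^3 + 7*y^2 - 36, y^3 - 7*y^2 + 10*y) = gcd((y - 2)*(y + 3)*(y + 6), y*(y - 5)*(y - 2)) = y - 2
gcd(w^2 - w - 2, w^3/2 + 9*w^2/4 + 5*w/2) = 1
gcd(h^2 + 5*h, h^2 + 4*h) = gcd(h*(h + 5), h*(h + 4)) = h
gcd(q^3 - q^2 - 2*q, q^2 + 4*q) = q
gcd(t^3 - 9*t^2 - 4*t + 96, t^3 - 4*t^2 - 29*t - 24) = t^2 - 5*t - 24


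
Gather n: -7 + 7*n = 7*n - 7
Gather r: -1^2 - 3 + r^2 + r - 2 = r^2 + r - 6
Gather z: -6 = -6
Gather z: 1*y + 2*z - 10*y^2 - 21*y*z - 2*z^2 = -10*y^2 + y - 2*z^2 + z*(2 - 21*y)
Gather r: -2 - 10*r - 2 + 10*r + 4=0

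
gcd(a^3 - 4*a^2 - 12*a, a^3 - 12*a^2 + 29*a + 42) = a - 6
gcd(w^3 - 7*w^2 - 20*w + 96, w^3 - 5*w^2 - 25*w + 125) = 1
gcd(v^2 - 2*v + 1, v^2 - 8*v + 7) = v - 1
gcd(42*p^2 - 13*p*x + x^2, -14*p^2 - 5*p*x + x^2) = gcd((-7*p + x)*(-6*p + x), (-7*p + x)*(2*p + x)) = -7*p + x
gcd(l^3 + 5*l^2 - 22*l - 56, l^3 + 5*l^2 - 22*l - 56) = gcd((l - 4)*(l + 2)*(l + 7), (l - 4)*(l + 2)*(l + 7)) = l^3 + 5*l^2 - 22*l - 56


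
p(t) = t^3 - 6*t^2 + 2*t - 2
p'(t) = 3*t^2 - 12*t + 2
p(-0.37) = -3.61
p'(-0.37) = 6.85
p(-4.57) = -231.89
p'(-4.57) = 119.49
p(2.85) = -21.89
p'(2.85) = -7.83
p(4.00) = -26.00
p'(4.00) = 2.00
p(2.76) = -21.16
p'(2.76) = -8.27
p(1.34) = -7.69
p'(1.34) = -8.69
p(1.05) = -5.36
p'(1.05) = -7.29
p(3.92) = -26.12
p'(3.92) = 1.06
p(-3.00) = -89.00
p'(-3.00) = 65.00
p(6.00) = 10.00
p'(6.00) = 38.00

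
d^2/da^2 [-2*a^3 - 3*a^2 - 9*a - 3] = -12*a - 6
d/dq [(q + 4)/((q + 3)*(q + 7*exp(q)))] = (-(q + 3)*(q + 4)*(7*exp(q) + 1) + (q + 3)*(q + 7*exp(q)) - (q + 4)*(q + 7*exp(q)))/((q + 3)^2*(q + 7*exp(q))^2)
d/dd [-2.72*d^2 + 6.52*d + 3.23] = 6.52 - 5.44*d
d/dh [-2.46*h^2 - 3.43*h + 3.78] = -4.92*h - 3.43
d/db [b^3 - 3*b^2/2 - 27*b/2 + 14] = 3*b^2 - 3*b - 27/2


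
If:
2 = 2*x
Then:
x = 1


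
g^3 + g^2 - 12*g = g*(g - 3)*(g + 4)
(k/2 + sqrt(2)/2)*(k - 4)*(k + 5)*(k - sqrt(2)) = k^4/2 + k^3/2 - 11*k^2 - k + 20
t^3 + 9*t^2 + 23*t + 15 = (t + 1)*(t + 3)*(t + 5)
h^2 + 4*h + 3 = (h + 1)*(h + 3)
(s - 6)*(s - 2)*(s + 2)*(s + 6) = s^4 - 40*s^2 + 144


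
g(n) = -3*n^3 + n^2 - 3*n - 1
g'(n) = -9*n^2 + 2*n - 3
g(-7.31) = 1246.22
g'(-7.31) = -498.54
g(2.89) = -73.73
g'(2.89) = -72.39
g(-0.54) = 1.38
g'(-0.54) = -6.70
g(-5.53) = 553.51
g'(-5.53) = -289.29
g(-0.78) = 3.37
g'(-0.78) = -10.04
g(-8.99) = 2286.51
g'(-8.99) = -748.36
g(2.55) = -51.89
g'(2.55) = -56.42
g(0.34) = -2.02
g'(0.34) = -3.36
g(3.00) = -82.00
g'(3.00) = -78.00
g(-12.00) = 5363.00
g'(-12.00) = -1323.00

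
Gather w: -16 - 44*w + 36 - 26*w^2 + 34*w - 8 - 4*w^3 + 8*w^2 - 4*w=-4*w^3 - 18*w^2 - 14*w + 12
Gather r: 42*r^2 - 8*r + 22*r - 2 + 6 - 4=42*r^2 + 14*r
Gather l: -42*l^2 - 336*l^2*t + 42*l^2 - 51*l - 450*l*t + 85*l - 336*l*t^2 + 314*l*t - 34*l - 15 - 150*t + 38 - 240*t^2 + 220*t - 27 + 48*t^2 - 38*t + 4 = -336*l^2*t + l*(-336*t^2 - 136*t) - 192*t^2 + 32*t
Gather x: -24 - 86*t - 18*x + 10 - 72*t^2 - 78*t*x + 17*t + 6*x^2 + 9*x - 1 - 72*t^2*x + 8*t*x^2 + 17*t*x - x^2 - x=-72*t^2 - 69*t + x^2*(8*t + 5) + x*(-72*t^2 - 61*t - 10) - 15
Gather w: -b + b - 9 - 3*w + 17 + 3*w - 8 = 0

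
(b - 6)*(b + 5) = b^2 - b - 30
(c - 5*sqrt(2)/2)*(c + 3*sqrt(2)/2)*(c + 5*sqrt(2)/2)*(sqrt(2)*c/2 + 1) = sqrt(2)*c^4/2 + 5*c^3/2 - 19*sqrt(2)*c^2/4 - 125*c/4 - 75*sqrt(2)/4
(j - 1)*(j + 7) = j^2 + 6*j - 7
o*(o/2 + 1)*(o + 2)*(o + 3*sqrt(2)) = o^4/2 + 2*o^3 + 3*sqrt(2)*o^3/2 + 2*o^2 + 6*sqrt(2)*o^2 + 6*sqrt(2)*o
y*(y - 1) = y^2 - y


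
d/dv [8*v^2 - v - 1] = 16*v - 1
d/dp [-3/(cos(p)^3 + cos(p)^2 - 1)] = -3*(3*cos(p) + 2)*sin(p)*cos(p)/(cos(p)^3 + cos(p)^2 - 1)^2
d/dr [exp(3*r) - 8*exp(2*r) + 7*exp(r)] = (3*exp(2*r) - 16*exp(r) + 7)*exp(r)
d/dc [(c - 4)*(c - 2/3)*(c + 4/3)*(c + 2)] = 4*c^3 - 4*c^2 - 184*c/9 - 32/9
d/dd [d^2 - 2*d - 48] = 2*d - 2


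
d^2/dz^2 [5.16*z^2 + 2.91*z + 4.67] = 10.3200000000000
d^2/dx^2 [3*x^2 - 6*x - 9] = 6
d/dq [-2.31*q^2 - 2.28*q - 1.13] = -4.62*q - 2.28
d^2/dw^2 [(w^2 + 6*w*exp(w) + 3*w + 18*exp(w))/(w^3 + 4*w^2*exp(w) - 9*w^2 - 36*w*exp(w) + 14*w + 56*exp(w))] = 2*(((w^2 + 6*w*exp(w) + 3*w + 18*exp(w))*(-2*w^2*exp(w) + 10*w*exp(w) - 3*w + 4*exp(w) + 9) - (6*w*exp(w) + 2*w + 24*exp(w) + 3)*(4*w^2*exp(w) + 3*w^2 - 28*w*exp(w) - 18*w + 20*exp(w) + 14))*(w^3 + 4*w^2*exp(w) - 9*w^2 - 36*w*exp(w) + 14*w + 56*exp(w)) + (3*w*exp(w) + 15*exp(w) + 1)*(w^3 + 4*w^2*exp(w) - 9*w^2 - 36*w*exp(w) + 14*w + 56*exp(w))^2 + (w^2 + 6*w*exp(w) + 3*w + 18*exp(w))*(4*w^2*exp(w) + 3*w^2 - 28*w*exp(w) - 18*w + 20*exp(w) + 14)^2)/(w^3 + 4*w^2*exp(w) - 9*w^2 - 36*w*exp(w) + 14*w + 56*exp(w))^3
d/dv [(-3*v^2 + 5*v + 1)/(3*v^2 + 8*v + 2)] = (-39*v^2 - 18*v + 2)/(9*v^4 + 48*v^3 + 76*v^2 + 32*v + 4)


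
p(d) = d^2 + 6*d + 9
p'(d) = 2*d + 6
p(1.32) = 18.66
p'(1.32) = 8.64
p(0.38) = 11.42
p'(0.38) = 6.76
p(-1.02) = 3.92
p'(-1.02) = 3.96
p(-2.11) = 0.79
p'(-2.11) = 1.78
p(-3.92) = 0.85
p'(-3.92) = -1.84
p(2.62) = 31.58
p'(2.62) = 11.24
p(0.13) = 9.80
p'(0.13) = 6.26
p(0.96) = 15.68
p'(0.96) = 7.92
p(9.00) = 144.00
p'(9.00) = 24.00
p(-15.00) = 144.00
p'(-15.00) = -24.00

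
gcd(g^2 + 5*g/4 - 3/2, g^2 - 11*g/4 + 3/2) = g - 3/4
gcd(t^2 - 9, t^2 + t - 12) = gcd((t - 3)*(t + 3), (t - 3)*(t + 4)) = t - 3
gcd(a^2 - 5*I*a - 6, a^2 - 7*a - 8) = 1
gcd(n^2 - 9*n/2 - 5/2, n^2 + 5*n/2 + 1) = n + 1/2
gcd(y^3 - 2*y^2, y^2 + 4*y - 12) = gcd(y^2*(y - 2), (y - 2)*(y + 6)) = y - 2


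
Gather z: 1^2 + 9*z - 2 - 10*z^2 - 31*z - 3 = -10*z^2 - 22*z - 4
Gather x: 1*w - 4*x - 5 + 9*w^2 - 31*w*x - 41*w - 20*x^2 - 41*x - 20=9*w^2 - 40*w - 20*x^2 + x*(-31*w - 45) - 25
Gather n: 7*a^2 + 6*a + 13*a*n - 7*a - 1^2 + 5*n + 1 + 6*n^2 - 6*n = 7*a^2 - a + 6*n^2 + n*(13*a - 1)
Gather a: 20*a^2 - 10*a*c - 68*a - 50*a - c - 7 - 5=20*a^2 + a*(-10*c - 118) - c - 12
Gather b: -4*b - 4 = -4*b - 4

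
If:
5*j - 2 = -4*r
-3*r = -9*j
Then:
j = 2/17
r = 6/17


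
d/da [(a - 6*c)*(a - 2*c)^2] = (a - 2*c)*(3*a - 14*c)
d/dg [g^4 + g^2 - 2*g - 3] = 4*g^3 + 2*g - 2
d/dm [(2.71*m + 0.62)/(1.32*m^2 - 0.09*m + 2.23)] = (-3.5772*m^2 - 1.6368*m + 6.0991)/(1.7424*m^4 - 0.2376*m^3 + 5.8953*m^2 - 0.4014*m + 4.9729)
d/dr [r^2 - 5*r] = 2*r - 5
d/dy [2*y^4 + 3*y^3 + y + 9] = 8*y^3 + 9*y^2 + 1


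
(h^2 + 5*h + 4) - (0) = h^2 + 5*h + 4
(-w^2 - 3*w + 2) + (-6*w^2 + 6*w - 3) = -7*w^2 + 3*w - 1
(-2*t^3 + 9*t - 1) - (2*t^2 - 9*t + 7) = -2*t^3 - 2*t^2 + 18*t - 8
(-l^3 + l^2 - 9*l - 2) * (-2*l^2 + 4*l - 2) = 2*l^5 - 6*l^4 + 24*l^3 - 34*l^2 + 10*l + 4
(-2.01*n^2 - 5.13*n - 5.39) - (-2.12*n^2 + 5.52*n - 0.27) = 0.11*n^2 - 10.65*n - 5.12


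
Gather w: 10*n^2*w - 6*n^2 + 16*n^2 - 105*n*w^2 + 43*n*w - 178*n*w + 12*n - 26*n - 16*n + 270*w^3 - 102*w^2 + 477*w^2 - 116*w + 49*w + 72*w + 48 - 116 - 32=10*n^2 - 30*n + 270*w^3 + w^2*(375 - 105*n) + w*(10*n^2 - 135*n + 5) - 100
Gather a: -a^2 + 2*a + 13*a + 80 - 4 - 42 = -a^2 + 15*a + 34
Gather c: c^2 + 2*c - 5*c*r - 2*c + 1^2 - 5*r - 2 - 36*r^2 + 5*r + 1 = c^2 - 5*c*r - 36*r^2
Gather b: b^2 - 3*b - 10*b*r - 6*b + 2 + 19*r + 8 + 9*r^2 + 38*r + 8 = b^2 + b*(-10*r - 9) + 9*r^2 + 57*r + 18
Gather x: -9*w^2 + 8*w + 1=-9*w^2 + 8*w + 1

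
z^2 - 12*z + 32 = (z - 8)*(z - 4)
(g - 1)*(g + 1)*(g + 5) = g^3 + 5*g^2 - g - 5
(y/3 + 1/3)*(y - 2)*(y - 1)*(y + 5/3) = y^4/3 - y^3/9 - 13*y^2/9 + y/9 + 10/9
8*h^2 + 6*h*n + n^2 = (2*h + n)*(4*h + n)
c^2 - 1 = (c - 1)*(c + 1)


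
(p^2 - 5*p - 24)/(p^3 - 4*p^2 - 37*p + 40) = (p + 3)/(p^2 + 4*p - 5)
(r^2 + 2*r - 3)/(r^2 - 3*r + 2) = (r + 3)/(r - 2)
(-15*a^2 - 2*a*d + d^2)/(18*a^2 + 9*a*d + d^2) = (-5*a + d)/(6*a + d)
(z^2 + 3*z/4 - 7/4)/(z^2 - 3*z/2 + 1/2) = (4*z + 7)/(2*(2*z - 1))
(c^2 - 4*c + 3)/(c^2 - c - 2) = (-c^2 + 4*c - 3)/(-c^2 + c + 2)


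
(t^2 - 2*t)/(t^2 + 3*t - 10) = t/(t + 5)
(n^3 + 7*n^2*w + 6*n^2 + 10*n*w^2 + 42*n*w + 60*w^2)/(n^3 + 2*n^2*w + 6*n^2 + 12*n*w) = (n + 5*w)/n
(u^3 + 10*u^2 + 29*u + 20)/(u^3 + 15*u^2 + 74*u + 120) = (u + 1)/(u + 6)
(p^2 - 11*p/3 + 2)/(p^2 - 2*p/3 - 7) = (3*p - 2)/(3*p + 7)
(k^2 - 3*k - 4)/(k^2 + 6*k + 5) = (k - 4)/(k + 5)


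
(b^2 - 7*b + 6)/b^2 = 1 - 7/b + 6/b^2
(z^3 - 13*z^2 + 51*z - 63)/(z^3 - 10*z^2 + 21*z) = (z - 3)/z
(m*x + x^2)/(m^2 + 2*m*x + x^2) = x/(m + x)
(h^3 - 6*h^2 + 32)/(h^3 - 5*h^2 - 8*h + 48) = (h + 2)/(h + 3)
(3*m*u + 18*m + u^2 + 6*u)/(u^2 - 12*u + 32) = (3*m*u + 18*m + u^2 + 6*u)/(u^2 - 12*u + 32)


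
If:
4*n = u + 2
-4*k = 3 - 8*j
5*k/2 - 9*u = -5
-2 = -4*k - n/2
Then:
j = 2711/4648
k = 242/581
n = 388/581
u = 390/581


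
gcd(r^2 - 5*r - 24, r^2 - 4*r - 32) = r - 8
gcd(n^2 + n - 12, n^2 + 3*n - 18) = n - 3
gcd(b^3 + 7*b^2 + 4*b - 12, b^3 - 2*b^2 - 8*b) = b + 2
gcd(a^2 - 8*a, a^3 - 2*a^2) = a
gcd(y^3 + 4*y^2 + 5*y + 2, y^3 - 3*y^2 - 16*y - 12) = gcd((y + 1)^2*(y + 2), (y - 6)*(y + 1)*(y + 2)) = y^2 + 3*y + 2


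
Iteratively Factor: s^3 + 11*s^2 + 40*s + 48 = (s + 4)*(s^2 + 7*s + 12) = (s + 3)*(s + 4)*(s + 4)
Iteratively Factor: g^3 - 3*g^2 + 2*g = (g - 2)*(g^2 - g) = g*(g - 2)*(g - 1)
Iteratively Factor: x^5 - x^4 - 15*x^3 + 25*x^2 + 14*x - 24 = (x - 2)*(x^4 + x^3 - 13*x^2 - x + 12) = (x - 2)*(x - 1)*(x^3 + 2*x^2 - 11*x - 12) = (x - 2)*(x - 1)*(x + 4)*(x^2 - 2*x - 3) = (x - 2)*(x - 1)*(x + 1)*(x + 4)*(x - 3)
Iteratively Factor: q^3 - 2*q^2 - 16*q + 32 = (q + 4)*(q^2 - 6*q + 8) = (q - 4)*(q + 4)*(q - 2)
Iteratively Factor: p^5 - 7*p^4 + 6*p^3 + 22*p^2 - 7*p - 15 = (p - 5)*(p^4 - 2*p^3 - 4*p^2 + 2*p + 3) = (p - 5)*(p - 3)*(p^3 + p^2 - p - 1) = (p - 5)*(p - 3)*(p - 1)*(p^2 + 2*p + 1) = (p - 5)*(p - 3)*(p - 1)*(p + 1)*(p + 1)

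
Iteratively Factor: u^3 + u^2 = (u)*(u^2 + u) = u^2*(u + 1)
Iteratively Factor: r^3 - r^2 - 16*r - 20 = (r - 5)*(r^2 + 4*r + 4) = (r - 5)*(r + 2)*(r + 2)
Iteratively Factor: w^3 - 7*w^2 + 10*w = (w - 2)*(w^2 - 5*w) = (w - 5)*(w - 2)*(w)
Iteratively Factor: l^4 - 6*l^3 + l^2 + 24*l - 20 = (l - 2)*(l^3 - 4*l^2 - 7*l + 10) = (l - 2)*(l + 2)*(l^2 - 6*l + 5) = (l - 2)*(l - 1)*(l + 2)*(l - 5)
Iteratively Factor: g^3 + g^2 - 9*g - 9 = (g + 1)*(g^2 - 9) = (g - 3)*(g + 1)*(g + 3)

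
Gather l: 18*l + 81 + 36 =18*l + 117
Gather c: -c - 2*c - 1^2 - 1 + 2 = -3*c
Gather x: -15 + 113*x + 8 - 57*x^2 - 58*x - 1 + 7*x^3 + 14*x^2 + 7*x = 7*x^3 - 43*x^2 + 62*x - 8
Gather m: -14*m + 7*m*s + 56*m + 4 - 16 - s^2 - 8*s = m*(7*s + 42) - s^2 - 8*s - 12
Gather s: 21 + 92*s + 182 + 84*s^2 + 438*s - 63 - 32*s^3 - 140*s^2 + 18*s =-32*s^3 - 56*s^2 + 548*s + 140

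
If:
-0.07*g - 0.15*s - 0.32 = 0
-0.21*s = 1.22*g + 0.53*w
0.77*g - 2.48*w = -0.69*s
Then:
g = 0.63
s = -2.43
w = -0.48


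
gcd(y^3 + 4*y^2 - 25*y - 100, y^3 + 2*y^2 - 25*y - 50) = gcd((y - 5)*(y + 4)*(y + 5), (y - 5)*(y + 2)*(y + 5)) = y^2 - 25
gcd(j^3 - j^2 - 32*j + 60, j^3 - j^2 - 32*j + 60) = j^3 - j^2 - 32*j + 60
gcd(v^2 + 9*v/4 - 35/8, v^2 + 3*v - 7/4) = v + 7/2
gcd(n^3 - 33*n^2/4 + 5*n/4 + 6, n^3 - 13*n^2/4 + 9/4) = n^2 - n/4 - 3/4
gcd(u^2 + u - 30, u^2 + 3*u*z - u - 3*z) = 1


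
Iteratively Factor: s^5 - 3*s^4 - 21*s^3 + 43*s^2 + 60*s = (s - 5)*(s^4 + 2*s^3 - 11*s^2 - 12*s) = (s - 5)*(s + 4)*(s^3 - 2*s^2 - 3*s) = (s - 5)*(s + 1)*(s + 4)*(s^2 - 3*s) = s*(s - 5)*(s + 1)*(s + 4)*(s - 3)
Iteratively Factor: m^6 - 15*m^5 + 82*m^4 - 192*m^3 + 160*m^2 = (m - 5)*(m^5 - 10*m^4 + 32*m^3 - 32*m^2) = (m - 5)*(m - 2)*(m^4 - 8*m^3 + 16*m^2) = (m - 5)*(m - 4)*(m - 2)*(m^3 - 4*m^2) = (m - 5)*(m - 4)^2*(m - 2)*(m^2) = m*(m - 5)*(m - 4)^2*(m - 2)*(m)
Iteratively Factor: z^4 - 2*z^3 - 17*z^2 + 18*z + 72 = (z - 3)*(z^3 + z^2 - 14*z - 24) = (z - 4)*(z - 3)*(z^2 + 5*z + 6) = (z - 4)*(z - 3)*(z + 3)*(z + 2)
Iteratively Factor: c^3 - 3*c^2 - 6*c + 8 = (c - 4)*(c^2 + c - 2) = (c - 4)*(c + 2)*(c - 1)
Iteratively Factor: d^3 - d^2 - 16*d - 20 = (d + 2)*(d^2 - 3*d - 10) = (d + 2)^2*(d - 5)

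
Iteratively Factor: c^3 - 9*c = (c)*(c^2 - 9) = c*(c - 3)*(c + 3)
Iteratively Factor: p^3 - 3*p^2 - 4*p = (p - 4)*(p^2 + p) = p*(p - 4)*(p + 1)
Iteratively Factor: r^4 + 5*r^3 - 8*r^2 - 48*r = (r)*(r^3 + 5*r^2 - 8*r - 48) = r*(r + 4)*(r^2 + r - 12) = r*(r - 3)*(r + 4)*(r + 4)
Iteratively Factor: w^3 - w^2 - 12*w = (w + 3)*(w^2 - 4*w) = w*(w + 3)*(w - 4)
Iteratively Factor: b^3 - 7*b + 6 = (b - 2)*(b^2 + 2*b - 3) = (b - 2)*(b + 3)*(b - 1)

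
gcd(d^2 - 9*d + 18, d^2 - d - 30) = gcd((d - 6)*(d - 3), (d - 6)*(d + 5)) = d - 6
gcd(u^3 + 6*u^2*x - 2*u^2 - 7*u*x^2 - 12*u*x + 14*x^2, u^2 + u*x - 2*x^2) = -u + x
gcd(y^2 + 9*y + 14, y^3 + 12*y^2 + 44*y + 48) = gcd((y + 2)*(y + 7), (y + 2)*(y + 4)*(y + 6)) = y + 2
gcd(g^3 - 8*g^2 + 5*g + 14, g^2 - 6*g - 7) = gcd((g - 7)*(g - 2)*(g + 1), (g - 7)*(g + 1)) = g^2 - 6*g - 7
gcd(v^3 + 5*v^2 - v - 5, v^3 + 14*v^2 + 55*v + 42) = v + 1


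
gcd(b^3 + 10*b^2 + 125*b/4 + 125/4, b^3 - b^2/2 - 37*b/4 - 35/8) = b + 5/2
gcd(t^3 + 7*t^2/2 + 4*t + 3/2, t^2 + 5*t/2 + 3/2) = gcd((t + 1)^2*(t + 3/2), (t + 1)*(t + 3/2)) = t^2 + 5*t/2 + 3/2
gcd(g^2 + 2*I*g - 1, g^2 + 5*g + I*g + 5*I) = g + I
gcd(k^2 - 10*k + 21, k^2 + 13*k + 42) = 1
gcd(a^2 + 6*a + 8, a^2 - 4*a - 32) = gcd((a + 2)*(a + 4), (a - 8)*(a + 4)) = a + 4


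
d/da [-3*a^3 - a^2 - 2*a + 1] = -9*a^2 - 2*a - 2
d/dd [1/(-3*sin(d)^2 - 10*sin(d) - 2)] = 2*(3*sin(d) + 5)*cos(d)/(3*sin(d)^2 + 10*sin(d) + 2)^2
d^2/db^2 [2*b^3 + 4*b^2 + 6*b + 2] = 12*b + 8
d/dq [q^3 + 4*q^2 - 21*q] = 3*q^2 + 8*q - 21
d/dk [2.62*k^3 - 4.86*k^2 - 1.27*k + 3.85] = 7.86*k^2 - 9.72*k - 1.27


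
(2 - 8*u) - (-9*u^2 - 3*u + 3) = 9*u^2 - 5*u - 1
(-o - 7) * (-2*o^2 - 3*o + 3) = 2*o^3 + 17*o^2 + 18*o - 21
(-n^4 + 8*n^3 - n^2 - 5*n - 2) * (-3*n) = 3*n^5 - 24*n^4 + 3*n^3 + 15*n^2 + 6*n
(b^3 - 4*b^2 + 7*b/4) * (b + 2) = b^4 - 2*b^3 - 25*b^2/4 + 7*b/2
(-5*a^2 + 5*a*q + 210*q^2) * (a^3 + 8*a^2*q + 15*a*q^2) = -5*a^5 - 35*a^4*q + 175*a^3*q^2 + 1755*a^2*q^3 + 3150*a*q^4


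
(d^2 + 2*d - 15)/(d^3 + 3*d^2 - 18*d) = (d + 5)/(d*(d + 6))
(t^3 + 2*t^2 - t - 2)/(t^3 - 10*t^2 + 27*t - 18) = (t^2 + 3*t + 2)/(t^2 - 9*t + 18)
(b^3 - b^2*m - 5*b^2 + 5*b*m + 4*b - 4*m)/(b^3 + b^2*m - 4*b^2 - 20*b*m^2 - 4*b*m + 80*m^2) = (b^2 - b*m - b + m)/(b^2 + b*m - 20*m^2)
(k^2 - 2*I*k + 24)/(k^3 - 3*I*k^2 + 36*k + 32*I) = (k - 6*I)/(k^2 - 7*I*k + 8)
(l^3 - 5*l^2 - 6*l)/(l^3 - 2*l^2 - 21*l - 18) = l/(l + 3)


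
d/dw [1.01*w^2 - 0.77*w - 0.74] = 2.02*w - 0.77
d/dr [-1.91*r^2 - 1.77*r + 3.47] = -3.82*r - 1.77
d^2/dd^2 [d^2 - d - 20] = 2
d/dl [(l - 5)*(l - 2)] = 2*l - 7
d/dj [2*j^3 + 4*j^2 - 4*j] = 6*j^2 + 8*j - 4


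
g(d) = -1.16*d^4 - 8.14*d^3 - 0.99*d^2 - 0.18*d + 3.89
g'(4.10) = -738.59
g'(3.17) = -399.66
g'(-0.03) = -0.14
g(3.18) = -387.08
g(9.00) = -13622.74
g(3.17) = -383.07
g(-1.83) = 37.78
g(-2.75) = 99.84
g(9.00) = -13622.74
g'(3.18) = -402.63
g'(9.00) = -5378.58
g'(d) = -4.64*d^3 - 24.42*d^2 - 1.98*d - 0.18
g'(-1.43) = -33.72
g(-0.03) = 3.89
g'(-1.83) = -49.90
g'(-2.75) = -82.91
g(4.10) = -902.30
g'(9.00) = -5378.58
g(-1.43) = 21.08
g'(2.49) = -228.15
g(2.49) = -172.96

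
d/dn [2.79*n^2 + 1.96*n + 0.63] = 5.58*n + 1.96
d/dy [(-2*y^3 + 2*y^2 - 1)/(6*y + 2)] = (-12*y^3 + 4*y + 3)/(2*(9*y^2 + 6*y + 1))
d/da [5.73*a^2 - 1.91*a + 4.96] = 11.46*a - 1.91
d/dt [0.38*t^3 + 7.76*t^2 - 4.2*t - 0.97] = 1.14*t^2 + 15.52*t - 4.2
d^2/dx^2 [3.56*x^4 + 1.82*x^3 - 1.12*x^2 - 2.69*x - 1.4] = 42.72*x^2 + 10.92*x - 2.24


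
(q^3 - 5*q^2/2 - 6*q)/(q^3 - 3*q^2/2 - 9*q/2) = (q - 4)/(q - 3)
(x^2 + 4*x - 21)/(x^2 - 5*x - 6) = (-x^2 - 4*x + 21)/(-x^2 + 5*x + 6)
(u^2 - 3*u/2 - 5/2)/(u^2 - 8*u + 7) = (2*u^2 - 3*u - 5)/(2*(u^2 - 8*u + 7))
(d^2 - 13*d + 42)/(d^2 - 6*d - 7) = (d - 6)/(d + 1)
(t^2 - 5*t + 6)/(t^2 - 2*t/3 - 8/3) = 3*(t - 3)/(3*t + 4)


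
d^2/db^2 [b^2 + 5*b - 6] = 2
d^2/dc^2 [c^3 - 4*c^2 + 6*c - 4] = 6*c - 8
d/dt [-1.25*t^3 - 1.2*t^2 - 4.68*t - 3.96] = -3.75*t^2 - 2.4*t - 4.68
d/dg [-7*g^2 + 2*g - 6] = 2 - 14*g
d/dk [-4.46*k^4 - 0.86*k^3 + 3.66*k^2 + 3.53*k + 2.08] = -17.84*k^3 - 2.58*k^2 + 7.32*k + 3.53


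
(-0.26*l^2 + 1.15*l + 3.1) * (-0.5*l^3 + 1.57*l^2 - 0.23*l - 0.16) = 0.13*l^5 - 0.9832*l^4 + 0.3153*l^3 + 4.6441*l^2 - 0.897*l - 0.496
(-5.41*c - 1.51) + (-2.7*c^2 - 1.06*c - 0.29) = -2.7*c^2 - 6.47*c - 1.8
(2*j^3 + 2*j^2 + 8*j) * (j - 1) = 2*j^4 + 6*j^2 - 8*j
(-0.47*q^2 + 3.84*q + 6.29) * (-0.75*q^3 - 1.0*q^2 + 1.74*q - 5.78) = 0.3525*q^5 - 2.41*q^4 - 9.3753*q^3 + 3.1082*q^2 - 11.2506*q - 36.3562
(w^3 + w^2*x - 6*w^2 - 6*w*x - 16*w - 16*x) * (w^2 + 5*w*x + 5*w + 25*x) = w^5 + 6*w^4*x - w^4 + 5*w^3*x^2 - 6*w^3*x - 46*w^3 - 5*w^2*x^2 - 276*w^2*x - 80*w^2 - 230*w*x^2 - 480*w*x - 400*x^2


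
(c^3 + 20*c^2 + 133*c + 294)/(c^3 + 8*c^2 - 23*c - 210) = (c + 7)/(c - 5)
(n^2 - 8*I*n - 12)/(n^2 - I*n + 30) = (n - 2*I)/(n + 5*I)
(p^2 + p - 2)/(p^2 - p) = (p + 2)/p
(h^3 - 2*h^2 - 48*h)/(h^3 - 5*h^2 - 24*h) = (h + 6)/(h + 3)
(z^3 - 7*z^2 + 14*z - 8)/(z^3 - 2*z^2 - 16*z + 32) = (z - 1)/(z + 4)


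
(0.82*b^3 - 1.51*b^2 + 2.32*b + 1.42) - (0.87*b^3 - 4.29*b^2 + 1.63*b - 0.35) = -0.05*b^3 + 2.78*b^2 + 0.69*b + 1.77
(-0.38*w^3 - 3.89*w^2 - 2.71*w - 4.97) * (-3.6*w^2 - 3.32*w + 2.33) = 1.368*w^5 + 15.2656*w^4 + 21.7854*w^3 + 17.8255*w^2 + 10.1861*w - 11.5801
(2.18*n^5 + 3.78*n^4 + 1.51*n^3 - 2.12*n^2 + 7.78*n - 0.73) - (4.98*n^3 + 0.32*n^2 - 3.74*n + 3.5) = 2.18*n^5 + 3.78*n^4 - 3.47*n^3 - 2.44*n^2 + 11.52*n - 4.23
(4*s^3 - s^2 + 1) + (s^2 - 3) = 4*s^3 - 2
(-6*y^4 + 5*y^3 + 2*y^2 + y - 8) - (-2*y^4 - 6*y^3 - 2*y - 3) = -4*y^4 + 11*y^3 + 2*y^2 + 3*y - 5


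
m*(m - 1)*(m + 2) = m^3 + m^2 - 2*m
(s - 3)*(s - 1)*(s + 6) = s^3 + 2*s^2 - 21*s + 18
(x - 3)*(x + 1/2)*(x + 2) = x^3 - x^2/2 - 13*x/2 - 3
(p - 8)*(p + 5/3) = p^2 - 19*p/3 - 40/3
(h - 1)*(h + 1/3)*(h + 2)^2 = h^4 + 10*h^3/3 + h^2 - 4*h - 4/3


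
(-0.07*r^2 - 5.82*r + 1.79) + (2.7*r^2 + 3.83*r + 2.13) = 2.63*r^2 - 1.99*r + 3.92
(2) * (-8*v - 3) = -16*v - 6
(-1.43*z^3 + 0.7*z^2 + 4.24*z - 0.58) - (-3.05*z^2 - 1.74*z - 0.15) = -1.43*z^3 + 3.75*z^2 + 5.98*z - 0.43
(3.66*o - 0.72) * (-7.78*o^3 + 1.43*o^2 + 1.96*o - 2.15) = -28.4748*o^4 + 10.8354*o^3 + 6.144*o^2 - 9.2802*o + 1.548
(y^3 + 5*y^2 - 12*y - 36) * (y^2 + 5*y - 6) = y^5 + 10*y^4 + 7*y^3 - 126*y^2 - 108*y + 216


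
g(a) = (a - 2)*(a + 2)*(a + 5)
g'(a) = (a - 2)*(a + 2) + (a - 2)*(a + 5) + (a + 2)*(a + 5)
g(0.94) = -18.51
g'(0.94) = 8.05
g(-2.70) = 7.57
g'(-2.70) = -9.13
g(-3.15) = 10.96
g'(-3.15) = -5.73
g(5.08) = 219.81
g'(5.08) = 124.22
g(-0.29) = -18.44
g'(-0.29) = -6.65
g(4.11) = 117.45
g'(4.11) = 87.78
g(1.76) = -6.10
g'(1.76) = 22.89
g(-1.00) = -12.00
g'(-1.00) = -11.00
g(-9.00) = -308.00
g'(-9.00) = 149.00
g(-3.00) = 10.00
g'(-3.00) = -7.00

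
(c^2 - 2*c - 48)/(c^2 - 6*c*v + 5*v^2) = (c^2 - 2*c - 48)/(c^2 - 6*c*v + 5*v^2)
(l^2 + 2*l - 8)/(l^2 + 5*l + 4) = (l - 2)/(l + 1)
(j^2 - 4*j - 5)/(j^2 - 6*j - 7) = (j - 5)/(j - 7)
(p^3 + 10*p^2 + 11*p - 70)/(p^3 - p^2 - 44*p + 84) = (p + 5)/(p - 6)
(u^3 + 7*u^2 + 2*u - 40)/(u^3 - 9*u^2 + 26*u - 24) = (u^2 + 9*u + 20)/(u^2 - 7*u + 12)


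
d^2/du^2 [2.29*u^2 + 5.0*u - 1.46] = 4.58000000000000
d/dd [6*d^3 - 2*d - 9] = 18*d^2 - 2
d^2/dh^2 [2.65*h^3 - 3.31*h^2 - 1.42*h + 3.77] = 15.9*h - 6.62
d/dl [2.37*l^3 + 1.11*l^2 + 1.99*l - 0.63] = 7.11*l^2 + 2.22*l + 1.99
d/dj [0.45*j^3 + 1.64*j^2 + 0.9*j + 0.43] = 1.35*j^2 + 3.28*j + 0.9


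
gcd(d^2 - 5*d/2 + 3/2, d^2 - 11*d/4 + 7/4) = d - 1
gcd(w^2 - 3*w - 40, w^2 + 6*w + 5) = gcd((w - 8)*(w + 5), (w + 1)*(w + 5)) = w + 5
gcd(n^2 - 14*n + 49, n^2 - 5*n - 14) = n - 7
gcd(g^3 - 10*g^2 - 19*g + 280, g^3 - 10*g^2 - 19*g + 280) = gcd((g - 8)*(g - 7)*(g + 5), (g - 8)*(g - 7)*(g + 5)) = g^3 - 10*g^2 - 19*g + 280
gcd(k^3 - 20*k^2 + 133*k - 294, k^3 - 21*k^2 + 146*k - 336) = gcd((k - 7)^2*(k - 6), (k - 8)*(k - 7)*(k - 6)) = k^2 - 13*k + 42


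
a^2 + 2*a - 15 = (a - 3)*(a + 5)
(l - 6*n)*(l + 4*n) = l^2 - 2*l*n - 24*n^2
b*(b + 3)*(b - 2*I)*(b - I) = b^4 + 3*b^3 - 3*I*b^3 - 2*b^2 - 9*I*b^2 - 6*b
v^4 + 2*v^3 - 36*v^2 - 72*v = v*(v - 6)*(v + 2)*(v + 6)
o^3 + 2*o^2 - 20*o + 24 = (o - 2)^2*(o + 6)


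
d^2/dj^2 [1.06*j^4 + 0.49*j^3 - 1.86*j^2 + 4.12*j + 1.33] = 12.72*j^2 + 2.94*j - 3.72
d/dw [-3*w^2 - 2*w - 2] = -6*w - 2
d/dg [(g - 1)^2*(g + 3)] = (g - 1)*(3*g + 5)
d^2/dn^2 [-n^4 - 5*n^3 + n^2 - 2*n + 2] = -12*n^2 - 30*n + 2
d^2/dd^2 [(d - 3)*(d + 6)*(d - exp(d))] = -d^2*exp(d) - 7*d*exp(d) + 6*d + 10*exp(d) + 6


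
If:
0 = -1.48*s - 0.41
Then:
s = -0.28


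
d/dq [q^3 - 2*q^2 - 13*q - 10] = 3*q^2 - 4*q - 13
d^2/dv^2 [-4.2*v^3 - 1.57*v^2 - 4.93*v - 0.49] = -25.2*v - 3.14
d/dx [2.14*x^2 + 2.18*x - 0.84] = 4.28*x + 2.18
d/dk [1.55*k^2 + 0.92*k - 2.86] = 3.1*k + 0.92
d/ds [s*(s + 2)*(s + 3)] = 3*s^2 + 10*s + 6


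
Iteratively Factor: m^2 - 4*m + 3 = (m - 1)*(m - 3)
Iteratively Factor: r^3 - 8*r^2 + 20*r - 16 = (r - 2)*(r^2 - 6*r + 8) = (r - 4)*(r - 2)*(r - 2)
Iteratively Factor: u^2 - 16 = (u + 4)*(u - 4)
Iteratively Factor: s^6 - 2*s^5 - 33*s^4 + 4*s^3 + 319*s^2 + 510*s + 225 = (s - 5)*(s^5 + 3*s^4 - 18*s^3 - 86*s^2 - 111*s - 45) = (s - 5)*(s + 1)*(s^4 + 2*s^3 - 20*s^2 - 66*s - 45) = (s - 5)^2*(s + 1)*(s^3 + 7*s^2 + 15*s + 9) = (s - 5)^2*(s + 1)*(s + 3)*(s^2 + 4*s + 3) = (s - 5)^2*(s + 1)^2*(s + 3)*(s + 3)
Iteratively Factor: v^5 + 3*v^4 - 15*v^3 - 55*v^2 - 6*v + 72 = (v + 2)*(v^4 + v^3 - 17*v^2 - 21*v + 36) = (v - 1)*(v + 2)*(v^3 + 2*v^2 - 15*v - 36) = (v - 4)*(v - 1)*(v + 2)*(v^2 + 6*v + 9) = (v - 4)*(v - 1)*(v + 2)*(v + 3)*(v + 3)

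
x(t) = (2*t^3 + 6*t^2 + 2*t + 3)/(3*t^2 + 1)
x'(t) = -6*t*(2*t^3 + 6*t^2 + 2*t + 3)/(3*t^2 + 1)^2 + (6*t^2 + 12*t + 2)/(3*t^2 + 1)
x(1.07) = 3.26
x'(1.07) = 0.18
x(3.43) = 4.44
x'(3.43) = 0.62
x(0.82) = 3.24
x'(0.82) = -0.02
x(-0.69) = 1.57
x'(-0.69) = 1.27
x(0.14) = 3.21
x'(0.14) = 1.04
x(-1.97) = 0.56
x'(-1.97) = 0.65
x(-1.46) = 0.90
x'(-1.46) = 0.70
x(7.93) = 7.35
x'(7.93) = 0.66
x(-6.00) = -2.06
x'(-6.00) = 0.66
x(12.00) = 10.04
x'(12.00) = 0.66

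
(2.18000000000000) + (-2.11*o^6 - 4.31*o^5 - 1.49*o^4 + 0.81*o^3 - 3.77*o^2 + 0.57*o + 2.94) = -2.11*o^6 - 4.31*o^5 - 1.49*o^4 + 0.81*o^3 - 3.77*o^2 + 0.57*o + 5.12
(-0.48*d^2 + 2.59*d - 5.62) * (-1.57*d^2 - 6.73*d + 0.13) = 0.7536*d^4 - 0.8359*d^3 - 8.6697*d^2 + 38.1593*d - 0.7306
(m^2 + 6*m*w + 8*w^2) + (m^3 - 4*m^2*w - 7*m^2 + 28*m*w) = m^3 - 4*m^2*w - 6*m^2 + 34*m*w + 8*w^2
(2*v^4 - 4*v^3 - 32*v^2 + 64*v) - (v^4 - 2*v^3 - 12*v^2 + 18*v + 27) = v^4 - 2*v^3 - 20*v^2 + 46*v - 27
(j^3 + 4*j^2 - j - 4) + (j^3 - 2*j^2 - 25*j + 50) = 2*j^3 + 2*j^2 - 26*j + 46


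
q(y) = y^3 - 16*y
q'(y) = 3*y^2 - 16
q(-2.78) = 23.00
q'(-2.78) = 7.19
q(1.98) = -23.92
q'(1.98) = -4.24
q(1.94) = -23.74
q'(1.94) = -4.71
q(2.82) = -22.69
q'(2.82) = 7.86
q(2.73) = -23.33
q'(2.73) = 6.36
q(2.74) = -23.27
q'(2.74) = 6.52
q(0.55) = -8.63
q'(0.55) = -15.09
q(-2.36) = 24.62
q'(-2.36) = 0.71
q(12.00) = 1536.00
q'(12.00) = 416.00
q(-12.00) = -1536.00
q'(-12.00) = 416.00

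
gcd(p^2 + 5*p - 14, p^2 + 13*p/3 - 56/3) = p + 7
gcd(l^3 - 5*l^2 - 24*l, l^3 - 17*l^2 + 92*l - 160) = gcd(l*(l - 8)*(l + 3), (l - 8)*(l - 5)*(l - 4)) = l - 8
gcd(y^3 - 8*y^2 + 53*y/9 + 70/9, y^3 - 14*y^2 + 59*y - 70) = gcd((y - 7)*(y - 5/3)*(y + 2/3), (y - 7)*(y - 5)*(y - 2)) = y - 7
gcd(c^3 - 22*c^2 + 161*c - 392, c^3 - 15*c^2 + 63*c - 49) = c^2 - 14*c + 49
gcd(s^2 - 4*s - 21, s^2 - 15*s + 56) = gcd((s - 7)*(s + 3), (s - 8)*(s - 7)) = s - 7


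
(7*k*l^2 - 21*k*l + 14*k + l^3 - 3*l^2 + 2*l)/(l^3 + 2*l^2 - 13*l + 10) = (7*k + l)/(l + 5)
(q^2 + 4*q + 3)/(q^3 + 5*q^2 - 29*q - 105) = (q + 1)/(q^2 + 2*q - 35)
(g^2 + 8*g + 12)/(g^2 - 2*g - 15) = (g^2 + 8*g + 12)/(g^2 - 2*g - 15)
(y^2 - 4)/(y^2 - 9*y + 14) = (y + 2)/(y - 7)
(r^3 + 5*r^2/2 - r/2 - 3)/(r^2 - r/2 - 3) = (r^2 + r - 2)/(r - 2)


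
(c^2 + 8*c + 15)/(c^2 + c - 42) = (c^2 + 8*c + 15)/(c^2 + c - 42)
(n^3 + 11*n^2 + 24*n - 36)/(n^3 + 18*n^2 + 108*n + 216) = (n - 1)/(n + 6)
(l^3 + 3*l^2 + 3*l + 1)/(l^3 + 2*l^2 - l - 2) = (l^2 + 2*l + 1)/(l^2 + l - 2)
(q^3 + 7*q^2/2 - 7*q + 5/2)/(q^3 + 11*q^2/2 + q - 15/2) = (2*q - 1)/(2*q + 3)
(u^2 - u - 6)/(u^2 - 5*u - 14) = (u - 3)/(u - 7)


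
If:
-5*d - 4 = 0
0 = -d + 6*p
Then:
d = -4/5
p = -2/15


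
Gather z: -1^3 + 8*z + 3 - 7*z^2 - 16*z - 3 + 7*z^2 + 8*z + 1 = 0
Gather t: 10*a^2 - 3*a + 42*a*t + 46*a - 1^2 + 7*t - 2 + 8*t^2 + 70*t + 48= 10*a^2 + 43*a + 8*t^2 + t*(42*a + 77) + 45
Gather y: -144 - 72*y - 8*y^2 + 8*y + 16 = -8*y^2 - 64*y - 128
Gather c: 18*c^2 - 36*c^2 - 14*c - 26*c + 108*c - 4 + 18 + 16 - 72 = -18*c^2 + 68*c - 42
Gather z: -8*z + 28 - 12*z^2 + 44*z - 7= -12*z^2 + 36*z + 21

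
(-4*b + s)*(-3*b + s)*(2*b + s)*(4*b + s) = 96*b^4 + 16*b^3*s - 22*b^2*s^2 - b*s^3 + s^4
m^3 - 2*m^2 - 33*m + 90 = (m - 5)*(m - 3)*(m + 6)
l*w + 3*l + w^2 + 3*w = (l + w)*(w + 3)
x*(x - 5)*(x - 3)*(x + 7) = x^4 - x^3 - 41*x^2 + 105*x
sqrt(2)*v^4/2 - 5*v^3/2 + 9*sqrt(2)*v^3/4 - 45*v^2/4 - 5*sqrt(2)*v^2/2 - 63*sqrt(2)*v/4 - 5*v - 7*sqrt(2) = (v + 1/2)*(v + 4)*(v - 7*sqrt(2)/2)*(sqrt(2)*v/2 + 1)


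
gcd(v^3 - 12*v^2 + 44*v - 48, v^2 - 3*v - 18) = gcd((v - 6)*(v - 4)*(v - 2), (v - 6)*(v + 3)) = v - 6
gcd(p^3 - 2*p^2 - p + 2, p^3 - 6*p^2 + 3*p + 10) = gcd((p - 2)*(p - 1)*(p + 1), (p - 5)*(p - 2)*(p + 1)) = p^2 - p - 2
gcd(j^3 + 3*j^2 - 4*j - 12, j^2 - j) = 1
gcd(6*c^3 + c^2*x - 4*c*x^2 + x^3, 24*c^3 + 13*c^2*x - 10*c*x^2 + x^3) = -3*c^2 - 2*c*x + x^2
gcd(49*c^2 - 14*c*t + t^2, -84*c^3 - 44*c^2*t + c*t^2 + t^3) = -7*c + t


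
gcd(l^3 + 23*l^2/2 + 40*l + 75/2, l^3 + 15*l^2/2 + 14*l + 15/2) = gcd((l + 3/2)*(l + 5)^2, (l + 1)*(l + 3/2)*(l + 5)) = l^2 + 13*l/2 + 15/2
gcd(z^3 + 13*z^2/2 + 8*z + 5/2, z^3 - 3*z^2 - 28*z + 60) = z + 5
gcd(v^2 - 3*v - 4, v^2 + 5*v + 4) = v + 1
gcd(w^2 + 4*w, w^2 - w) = w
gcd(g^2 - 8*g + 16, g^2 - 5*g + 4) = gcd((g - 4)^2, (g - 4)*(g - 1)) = g - 4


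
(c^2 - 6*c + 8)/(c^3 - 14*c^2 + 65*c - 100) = (c - 2)/(c^2 - 10*c + 25)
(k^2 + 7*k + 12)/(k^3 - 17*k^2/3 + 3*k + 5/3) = 3*(k^2 + 7*k + 12)/(3*k^3 - 17*k^2 + 9*k + 5)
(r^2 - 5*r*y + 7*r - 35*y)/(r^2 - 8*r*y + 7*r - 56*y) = (-r + 5*y)/(-r + 8*y)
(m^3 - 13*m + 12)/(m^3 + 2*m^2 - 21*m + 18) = (m + 4)/(m + 6)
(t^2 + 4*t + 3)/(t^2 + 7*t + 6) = (t + 3)/(t + 6)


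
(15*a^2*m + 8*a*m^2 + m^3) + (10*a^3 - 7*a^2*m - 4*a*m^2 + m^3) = 10*a^3 + 8*a^2*m + 4*a*m^2 + 2*m^3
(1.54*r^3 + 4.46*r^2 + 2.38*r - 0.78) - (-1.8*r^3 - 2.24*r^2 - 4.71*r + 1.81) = 3.34*r^3 + 6.7*r^2 + 7.09*r - 2.59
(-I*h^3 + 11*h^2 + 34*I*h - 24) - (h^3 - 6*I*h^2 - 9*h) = -h^3 - I*h^3 + 11*h^2 + 6*I*h^2 + 9*h + 34*I*h - 24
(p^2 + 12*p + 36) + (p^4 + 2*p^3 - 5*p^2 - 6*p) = p^4 + 2*p^3 - 4*p^2 + 6*p + 36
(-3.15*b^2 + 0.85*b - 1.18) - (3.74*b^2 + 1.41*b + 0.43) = -6.89*b^2 - 0.56*b - 1.61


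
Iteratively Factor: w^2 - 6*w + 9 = (w - 3)*(w - 3)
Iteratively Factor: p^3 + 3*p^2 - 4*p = (p)*(p^2 + 3*p - 4) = p*(p + 4)*(p - 1)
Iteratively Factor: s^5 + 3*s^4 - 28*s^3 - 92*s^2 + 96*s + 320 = (s + 4)*(s^4 - s^3 - 24*s^2 + 4*s + 80) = (s + 4)^2*(s^3 - 5*s^2 - 4*s + 20) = (s - 5)*(s + 4)^2*(s^2 - 4) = (s - 5)*(s - 2)*(s + 4)^2*(s + 2)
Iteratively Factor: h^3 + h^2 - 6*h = (h)*(h^2 + h - 6) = h*(h - 2)*(h + 3)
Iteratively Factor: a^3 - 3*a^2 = (a - 3)*(a^2) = a*(a - 3)*(a)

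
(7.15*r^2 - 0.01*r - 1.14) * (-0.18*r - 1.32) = -1.287*r^3 - 9.4362*r^2 + 0.2184*r + 1.5048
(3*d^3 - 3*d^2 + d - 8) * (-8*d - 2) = -24*d^4 + 18*d^3 - 2*d^2 + 62*d + 16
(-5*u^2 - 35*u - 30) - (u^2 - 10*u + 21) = -6*u^2 - 25*u - 51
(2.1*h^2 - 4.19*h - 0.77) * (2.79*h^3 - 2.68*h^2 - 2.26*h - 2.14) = 5.859*h^5 - 17.3181*h^4 + 4.3349*h^3 + 7.039*h^2 + 10.7068*h + 1.6478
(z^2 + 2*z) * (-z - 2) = -z^3 - 4*z^2 - 4*z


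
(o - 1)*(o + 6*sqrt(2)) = o^2 - o + 6*sqrt(2)*o - 6*sqrt(2)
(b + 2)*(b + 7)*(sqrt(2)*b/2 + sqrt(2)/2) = sqrt(2)*b^3/2 + 5*sqrt(2)*b^2 + 23*sqrt(2)*b/2 + 7*sqrt(2)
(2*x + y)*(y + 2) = 2*x*y + 4*x + y^2 + 2*y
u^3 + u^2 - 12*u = u*(u - 3)*(u + 4)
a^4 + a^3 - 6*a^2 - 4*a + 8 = (a - 2)*(a - 1)*(a + 2)^2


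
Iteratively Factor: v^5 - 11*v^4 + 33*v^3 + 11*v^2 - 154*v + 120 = (v - 5)*(v^4 - 6*v^3 + 3*v^2 + 26*v - 24) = (v - 5)*(v - 3)*(v^3 - 3*v^2 - 6*v + 8) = (v - 5)*(v - 4)*(v - 3)*(v^2 + v - 2) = (v - 5)*(v - 4)*(v - 3)*(v + 2)*(v - 1)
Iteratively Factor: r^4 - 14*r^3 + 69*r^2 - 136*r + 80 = (r - 4)*(r^3 - 10*r^2 + 29*r - 20) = (r - 5)*(r - 4)*(r^2 - 5*r + 4) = (r - 5)*(r - 4)*(r - 1)*(r - 4)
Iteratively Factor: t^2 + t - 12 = (t + 4)*(t - 3)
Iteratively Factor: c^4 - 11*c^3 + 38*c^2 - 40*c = (c - 5)*(c^3 - 6*c^2 + 8*c) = (c - 5)*(c - 4)*(c^2 - 2*c) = (c - 5)*(c - 4)*(c - 2)*(c)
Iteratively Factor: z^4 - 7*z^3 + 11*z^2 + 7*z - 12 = (z - 4)*(z^3 - 3*z^2 - z + 3) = (z - 4)*(z + 1)*(z^2 - 4*z + 3) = (z - 4)*(z - 1)*(z + 1)*(z - 3)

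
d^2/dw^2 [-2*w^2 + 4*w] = -4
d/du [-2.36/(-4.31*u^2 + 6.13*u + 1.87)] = (14.4668 - 20.3432*u)/(-4.31*u^2 + 6.13*u + 1.87)^2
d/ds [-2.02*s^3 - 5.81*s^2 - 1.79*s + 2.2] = -6.06*s^2 - 11.62*s - 1.79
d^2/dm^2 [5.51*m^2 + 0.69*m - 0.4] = 11.0200000000000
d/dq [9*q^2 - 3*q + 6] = 18*q - 3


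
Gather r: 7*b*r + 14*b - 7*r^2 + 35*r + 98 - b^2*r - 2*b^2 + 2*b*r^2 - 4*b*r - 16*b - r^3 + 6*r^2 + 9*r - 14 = -2*b^2 - 2*b - r^3 + r^2*(2*b - 1) + r*(-b^2 + 3*b + 44) + 84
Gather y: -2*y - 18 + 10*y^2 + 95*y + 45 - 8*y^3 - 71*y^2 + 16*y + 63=-8*y^3 - 61*y^2 + 109*y + 90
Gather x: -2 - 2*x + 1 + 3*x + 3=x + 2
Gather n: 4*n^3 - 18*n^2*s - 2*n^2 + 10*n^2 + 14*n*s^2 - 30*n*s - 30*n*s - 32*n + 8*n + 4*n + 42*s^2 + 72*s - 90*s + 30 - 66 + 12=4*n^3 + n^2*(8 - 18*s) + n*(14*s^2 - 60*s - 20) + 42*s^2 - 18*s - 24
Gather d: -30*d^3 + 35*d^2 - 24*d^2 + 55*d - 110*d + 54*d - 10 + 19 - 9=-30*d^3 + 11*d^2 - d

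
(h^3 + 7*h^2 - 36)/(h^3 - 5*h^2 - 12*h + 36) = (h + 6)/(h - 6)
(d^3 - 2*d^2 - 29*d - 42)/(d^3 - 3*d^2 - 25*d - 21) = (d + 2)/(d + 1)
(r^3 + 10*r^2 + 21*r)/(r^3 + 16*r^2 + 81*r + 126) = r/(r + 6)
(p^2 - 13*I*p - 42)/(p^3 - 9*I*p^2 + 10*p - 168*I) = 1/(p + 4*I)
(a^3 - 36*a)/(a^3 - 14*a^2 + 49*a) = (a^2 - 36)/(a^2 - 14*a + 49)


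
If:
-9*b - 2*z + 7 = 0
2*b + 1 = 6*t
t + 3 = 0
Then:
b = -19/2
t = -3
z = 185/4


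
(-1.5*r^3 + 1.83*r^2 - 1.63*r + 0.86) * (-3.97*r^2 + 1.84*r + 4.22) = 5.955*r^5 - 10.0251*r^4 + 3.5083*r^3 + 1.3092*r^2 - 5.2962*r + 3.6292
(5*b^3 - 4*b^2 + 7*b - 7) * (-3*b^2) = -15*b^5 + 12*b^4 - 21*b^3 + 21*b^2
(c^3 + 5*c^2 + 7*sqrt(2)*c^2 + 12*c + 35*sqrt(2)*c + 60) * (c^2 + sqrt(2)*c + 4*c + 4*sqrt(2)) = c^5 + 9*c^4 + 8*sqrt(2)*c^4 + 46*c^3 + 72*sqrt(2)*c^3 + 234*c^2 + 172*sqrt(2)*c^2 + 108*sqrt(2)*c + 520*c + 240*sqrt(2)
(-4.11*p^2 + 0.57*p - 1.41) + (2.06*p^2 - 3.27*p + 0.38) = -2.05*p^2 - 2.7*p - 1.03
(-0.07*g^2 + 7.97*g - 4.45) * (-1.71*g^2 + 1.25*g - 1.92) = 0.1197*g^4 - 13.7162*g^3 + 17.7064*g^2 - 20.8649*g + 8.544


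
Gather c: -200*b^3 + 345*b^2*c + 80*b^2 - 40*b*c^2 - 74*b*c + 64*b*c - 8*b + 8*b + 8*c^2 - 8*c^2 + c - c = -200*b^3 + 80*b^2 - 40*b*c^2 + c*(345*b^2 - 10*b)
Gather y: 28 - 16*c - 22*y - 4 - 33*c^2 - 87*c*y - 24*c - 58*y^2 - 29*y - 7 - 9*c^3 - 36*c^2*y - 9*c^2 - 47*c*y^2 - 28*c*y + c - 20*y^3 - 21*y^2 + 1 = -9*c^3 - 42*c^2 - 39*c - 20*y^3 + y^2*(-47*c - 79) + y*(-36*c^2 - 115*c - 51) + 18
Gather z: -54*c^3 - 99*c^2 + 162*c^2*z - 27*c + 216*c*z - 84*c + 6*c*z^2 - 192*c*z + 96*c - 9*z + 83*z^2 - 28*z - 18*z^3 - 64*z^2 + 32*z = -54*c^3 - 99*c^2 - 15*c - 18*z^3 + z^2*(6*c + 19) + z*(162*c^2 + 24*c - 5)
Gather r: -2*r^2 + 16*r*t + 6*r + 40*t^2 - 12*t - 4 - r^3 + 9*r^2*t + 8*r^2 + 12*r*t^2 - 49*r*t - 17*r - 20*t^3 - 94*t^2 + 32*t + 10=-r^3 + r^2*(9*t + 6) + r*(12*t^2 - 33*t - 11) - 20*t^3 - 54*t^2 + 20*t + 6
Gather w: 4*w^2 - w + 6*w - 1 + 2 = 4*w^2 + 5*w + 1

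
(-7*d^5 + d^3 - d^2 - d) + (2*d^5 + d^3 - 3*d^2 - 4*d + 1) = -5*d^5 + 2*d^3 - 4*d^2 - 5*d + 1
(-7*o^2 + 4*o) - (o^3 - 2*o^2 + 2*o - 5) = -o^3 - 5*o^2 + 2*o + 5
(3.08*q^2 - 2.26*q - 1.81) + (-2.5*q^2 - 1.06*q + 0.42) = 0.58*q^2 - 3.32*q - 1.39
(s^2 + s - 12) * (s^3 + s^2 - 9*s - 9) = s^5 + 2*s^4 - 20*s^3 - 30*s^2 + 99*s + 108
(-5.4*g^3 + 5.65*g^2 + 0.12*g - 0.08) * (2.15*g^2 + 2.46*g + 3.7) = -11.61*g^5 - 1.1365*g^4 - 5.823*g^3 + 21.0282*g^2 + 0.2472*g - 0.296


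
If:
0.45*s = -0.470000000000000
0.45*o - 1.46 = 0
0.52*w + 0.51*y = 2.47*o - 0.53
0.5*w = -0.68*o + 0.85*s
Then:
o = 3.24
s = -1.04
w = -6.19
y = 20.98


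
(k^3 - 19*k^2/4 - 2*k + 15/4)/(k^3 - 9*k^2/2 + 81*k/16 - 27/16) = 4*(k^2 - 4*k - 5)/(4*k^2 - 15*k + 9)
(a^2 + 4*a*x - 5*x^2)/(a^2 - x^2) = (a + 5*x)/(a + x)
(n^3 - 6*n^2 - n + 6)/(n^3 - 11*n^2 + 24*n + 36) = (n - 1)/(n - 6)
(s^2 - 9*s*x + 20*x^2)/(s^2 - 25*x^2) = (s - 4*x)/(s + 5*x)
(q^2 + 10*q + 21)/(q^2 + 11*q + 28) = (q + 3)/(q + 4)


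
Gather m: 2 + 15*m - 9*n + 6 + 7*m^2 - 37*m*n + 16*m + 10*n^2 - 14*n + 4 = 7*m^2 + m*(31 - 37*n) + 10*n^2 - 23*n + 12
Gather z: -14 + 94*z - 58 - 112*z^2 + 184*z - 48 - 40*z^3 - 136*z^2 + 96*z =-40*z^3 - 248*z^2 + 374*z - 120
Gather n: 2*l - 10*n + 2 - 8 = 2*l - 10*n - 6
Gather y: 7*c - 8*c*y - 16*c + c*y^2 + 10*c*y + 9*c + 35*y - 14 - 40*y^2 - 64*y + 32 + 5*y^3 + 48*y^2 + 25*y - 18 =5*y^3 + y^2*(c + 8) + y*(2*c - 4)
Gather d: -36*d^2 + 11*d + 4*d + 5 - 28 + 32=-36*d^2 + 15*d + 9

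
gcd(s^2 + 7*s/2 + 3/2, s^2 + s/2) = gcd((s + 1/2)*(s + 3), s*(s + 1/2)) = s + 1/2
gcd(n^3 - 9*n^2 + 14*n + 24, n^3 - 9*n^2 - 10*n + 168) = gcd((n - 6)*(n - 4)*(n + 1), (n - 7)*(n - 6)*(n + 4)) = n - 6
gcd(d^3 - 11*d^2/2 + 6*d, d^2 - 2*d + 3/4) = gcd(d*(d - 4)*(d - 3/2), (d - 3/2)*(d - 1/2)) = d - 3/2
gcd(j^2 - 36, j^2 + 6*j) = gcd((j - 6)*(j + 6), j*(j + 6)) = j + 6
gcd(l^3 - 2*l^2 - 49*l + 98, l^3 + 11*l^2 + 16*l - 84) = l^2 + 5*l - 14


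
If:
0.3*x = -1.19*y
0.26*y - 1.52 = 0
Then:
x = -23.19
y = 5.85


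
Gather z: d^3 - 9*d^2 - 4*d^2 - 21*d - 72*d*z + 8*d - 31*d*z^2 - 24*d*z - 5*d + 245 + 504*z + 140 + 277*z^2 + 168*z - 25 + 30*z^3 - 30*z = d^3 - 13*d^2 - 18*d + 30*z^3 + z^2*(277 - 31*d) + z*(642 - 96*d) + 360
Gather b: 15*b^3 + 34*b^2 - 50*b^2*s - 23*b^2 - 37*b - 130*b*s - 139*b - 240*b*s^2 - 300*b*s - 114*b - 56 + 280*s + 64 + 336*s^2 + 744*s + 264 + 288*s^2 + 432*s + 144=15*b^3 + b^2*(11 - 50*s) + b*(-240*s^2 - 430*s - 290) + 624*s^2 + 1456*s + 416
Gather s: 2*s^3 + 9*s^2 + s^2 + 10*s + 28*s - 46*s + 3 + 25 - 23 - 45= 2*s^3 + 10*s^2 - 8*s - 40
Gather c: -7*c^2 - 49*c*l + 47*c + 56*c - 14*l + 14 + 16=-7*c^2 + c*(103 - 49*l) - 14*l + 30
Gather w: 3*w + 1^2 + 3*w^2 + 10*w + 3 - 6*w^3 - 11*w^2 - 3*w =-6*w^3 - 8*w^2 + 10*w + 4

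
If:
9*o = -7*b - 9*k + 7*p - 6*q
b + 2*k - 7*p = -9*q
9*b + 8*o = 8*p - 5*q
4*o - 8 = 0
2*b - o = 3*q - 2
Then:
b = -3216/829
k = -294/829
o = 2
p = -3300/829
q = -2144/829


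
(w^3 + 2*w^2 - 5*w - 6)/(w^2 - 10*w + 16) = (w^2 + 4*w + 3)/(w - 8)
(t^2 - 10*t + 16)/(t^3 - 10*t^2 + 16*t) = 1/t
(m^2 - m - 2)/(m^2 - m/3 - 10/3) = 3*(m + 1)/(3*m + 5)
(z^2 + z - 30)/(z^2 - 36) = (z - 5)/(z - 6)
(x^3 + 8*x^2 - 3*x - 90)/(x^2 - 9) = (x^2 + 11*x + 30)/(x + 3)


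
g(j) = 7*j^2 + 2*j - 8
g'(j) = 14*j + 2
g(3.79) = 100.13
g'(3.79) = 55.06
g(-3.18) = 56.43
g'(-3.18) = -42.52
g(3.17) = 68.68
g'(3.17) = 46.38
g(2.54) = 42.24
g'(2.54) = 37.56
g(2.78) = 51.66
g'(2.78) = 40.92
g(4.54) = 145.36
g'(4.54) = 65.56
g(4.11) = 118.46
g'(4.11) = 59.54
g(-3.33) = 62.96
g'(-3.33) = -44.62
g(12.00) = 1024.00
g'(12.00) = 170.00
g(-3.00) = 49.00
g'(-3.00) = -40.00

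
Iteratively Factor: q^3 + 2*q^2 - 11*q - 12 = (q + 1)*(q^2 + q - 12) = (q + 1)*(q + 4)*(q - 3)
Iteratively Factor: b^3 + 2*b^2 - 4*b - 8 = (b + 2)*(b^2 - 4) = (b - 2)*(b + 2)*(b + 2)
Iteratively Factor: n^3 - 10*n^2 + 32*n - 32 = (n - 2)*(n^2 - 8*n + 16) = (n - 4)*(n - 2)*(n - 4)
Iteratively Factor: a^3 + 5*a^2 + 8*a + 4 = (a + 2)*(a^2 + 3*a + 2) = (a + 2)^2*(a + 1)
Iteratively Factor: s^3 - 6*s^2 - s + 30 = (s - 5)*(s^2 - s - 6) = (s - 5)*(s + 2)*(s - 3)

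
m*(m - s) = m^2 - m*s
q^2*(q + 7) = q^3 + 7*q^2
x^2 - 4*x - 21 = (x - 7)*(x + 3)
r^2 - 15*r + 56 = (r - 8)*(r - 7)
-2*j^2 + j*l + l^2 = (-j + l)*(2*j + l)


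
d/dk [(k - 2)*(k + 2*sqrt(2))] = 2*k - 2 + 2*sqrt(2)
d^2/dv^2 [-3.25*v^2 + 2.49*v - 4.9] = -6.50000000000000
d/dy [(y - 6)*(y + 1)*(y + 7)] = 3*y^2 + 4*y - 41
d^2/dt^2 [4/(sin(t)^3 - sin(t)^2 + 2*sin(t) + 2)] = 4*(-9*sin(t)^6 + 11*sin(t)^5 + 4*sin(t)^4 + 8*sin(t)^3 + 6*sin(t)^2 - 20*sin(t) + 12)/(sin(t)^3 - sin(t)^2 + 2*sin(t) + 2)^3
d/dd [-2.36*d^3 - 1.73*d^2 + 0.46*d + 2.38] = -7.08*d^2 - 3.46*d + 0.46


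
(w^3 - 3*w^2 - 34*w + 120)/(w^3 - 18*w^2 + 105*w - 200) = (w^2 + 2*w - 24)/(w^2 - 13*w + 40)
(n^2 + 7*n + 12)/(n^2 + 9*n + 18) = (n + 4)/(n + 6)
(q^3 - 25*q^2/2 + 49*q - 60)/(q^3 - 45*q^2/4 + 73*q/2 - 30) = 2*(2*q - 5)/(4*q - 5)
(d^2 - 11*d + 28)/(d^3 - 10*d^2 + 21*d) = (d - 4)/(d*(d - 3))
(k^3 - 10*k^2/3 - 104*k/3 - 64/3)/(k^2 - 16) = (3*k^2 - 22*k - 16)/(3*(k - 4))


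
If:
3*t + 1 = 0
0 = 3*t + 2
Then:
No Solution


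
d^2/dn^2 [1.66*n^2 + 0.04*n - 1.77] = 3.32000000000000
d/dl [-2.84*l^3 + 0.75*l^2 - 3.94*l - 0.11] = -8.52*l^2 + 1.5*l - 3.94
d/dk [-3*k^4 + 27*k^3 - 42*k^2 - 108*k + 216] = -12*k^3 + 81*k^2 - 84*k - 108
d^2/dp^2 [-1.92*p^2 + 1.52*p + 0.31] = -3.84000000000000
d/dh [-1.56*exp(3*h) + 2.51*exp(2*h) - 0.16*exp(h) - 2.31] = (-4.68*exp(2*h) + 5.02*exp(h) - 0.16)*exp(h)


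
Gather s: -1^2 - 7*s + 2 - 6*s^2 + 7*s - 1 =-6*s^2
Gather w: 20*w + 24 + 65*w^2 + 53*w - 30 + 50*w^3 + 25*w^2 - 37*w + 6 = 50*w^3 + 90*w^2 + 36*w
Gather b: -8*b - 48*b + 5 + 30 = 35 - 56*b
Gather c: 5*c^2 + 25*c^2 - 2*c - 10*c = 30*c^2 - 12*c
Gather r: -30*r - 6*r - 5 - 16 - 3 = -36*r - 24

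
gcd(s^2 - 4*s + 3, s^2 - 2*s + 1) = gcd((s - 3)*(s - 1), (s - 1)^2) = s - 1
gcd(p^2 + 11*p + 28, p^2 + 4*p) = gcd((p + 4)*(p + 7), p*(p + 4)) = p + 4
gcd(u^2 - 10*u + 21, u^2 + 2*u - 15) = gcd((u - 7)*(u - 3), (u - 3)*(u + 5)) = u - 3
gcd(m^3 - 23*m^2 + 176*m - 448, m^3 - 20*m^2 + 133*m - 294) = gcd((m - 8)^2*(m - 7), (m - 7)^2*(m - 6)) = m - 7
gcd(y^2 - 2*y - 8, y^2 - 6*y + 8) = y - 4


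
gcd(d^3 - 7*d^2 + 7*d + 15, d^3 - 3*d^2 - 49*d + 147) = d - 3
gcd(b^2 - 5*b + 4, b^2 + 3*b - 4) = b - 1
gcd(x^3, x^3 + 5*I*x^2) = x^2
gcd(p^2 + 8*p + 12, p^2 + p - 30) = p + 6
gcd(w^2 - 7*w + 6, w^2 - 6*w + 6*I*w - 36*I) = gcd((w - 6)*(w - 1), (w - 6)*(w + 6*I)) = w - 6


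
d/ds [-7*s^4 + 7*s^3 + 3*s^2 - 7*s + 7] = -28*s^3 + 21*s^2 + 6*s - 7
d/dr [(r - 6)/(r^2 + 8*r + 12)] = (r^2 + 8*r - 2*(r - 6)*(r + 4) + 12)/(r^2 + 8*r + 12)^2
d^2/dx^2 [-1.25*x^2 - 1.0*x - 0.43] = -2.50000000000000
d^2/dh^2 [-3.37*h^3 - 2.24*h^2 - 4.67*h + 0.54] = -20.22*h - 4.48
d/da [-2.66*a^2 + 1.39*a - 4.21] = 1.39 - 5.32*a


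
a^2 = a^2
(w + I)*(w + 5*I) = w^2 + 6*I*w - 5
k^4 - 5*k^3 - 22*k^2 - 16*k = k*(k - 8)*(k + 1)*(k + 2)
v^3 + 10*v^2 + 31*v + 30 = (v + 2)*(v + 3)*(v + 5)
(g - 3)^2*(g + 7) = g^3 + g^2 - 33*g + 63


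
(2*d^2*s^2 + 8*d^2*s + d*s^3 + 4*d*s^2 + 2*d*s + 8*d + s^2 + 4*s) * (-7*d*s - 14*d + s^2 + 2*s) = -14*d^3*s^3 - 84*d^3*s^2 - 112*d^3*s - 5*d^2*s^4 - 30*d^2*s^3 - 54*d^2*s^2 - 84*d^2*s - 112*d^2 + d*s^5 + 6*d*s^4 + 3*d*s^3 - 30*d*s^2 - 40*d*s + s^4 + 6*s^3 + 8*s^2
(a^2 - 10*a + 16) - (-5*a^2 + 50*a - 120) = 6*a^2 - 60*a + 136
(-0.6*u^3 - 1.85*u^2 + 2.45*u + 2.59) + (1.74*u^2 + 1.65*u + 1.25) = -0.6*u^3 - 0.11*u^2 + 4.1*u + 3.84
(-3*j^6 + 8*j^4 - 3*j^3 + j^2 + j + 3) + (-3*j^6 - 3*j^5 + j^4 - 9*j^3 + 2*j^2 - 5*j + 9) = -6*j^6 - 3*j^5 + 9*j^4 - 12*j^3 + 3*j^2 - 4*j + 12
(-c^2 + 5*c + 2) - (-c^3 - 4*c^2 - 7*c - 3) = c^3 + 3*c^2 + 12*c + 5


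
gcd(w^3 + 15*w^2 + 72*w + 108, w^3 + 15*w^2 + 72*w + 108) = w^3 + 15*w^2 + 72*w + 108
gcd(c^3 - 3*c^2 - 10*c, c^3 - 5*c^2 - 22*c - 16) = c + 2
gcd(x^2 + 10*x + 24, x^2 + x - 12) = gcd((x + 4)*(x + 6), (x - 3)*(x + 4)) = x + 4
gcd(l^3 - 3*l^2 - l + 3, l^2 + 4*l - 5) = l - 1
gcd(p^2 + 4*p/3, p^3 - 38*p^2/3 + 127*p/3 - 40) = 1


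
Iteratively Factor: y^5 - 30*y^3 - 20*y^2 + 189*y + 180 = (y - 3)*(y^4 + 3*y^3 - 21*y^2 - 83*y - 60) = (y - 3)*(y + 3)*(y^3 - 21*y - 20) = (y - 3)*(y + 3)*(y + 4)*(y^2 - 4*y - 5) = (y - 5)*(y - 3)*(y + 3)*(y + 4)*(y + 1)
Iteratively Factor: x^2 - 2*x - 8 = (x - 4)*(x + 2)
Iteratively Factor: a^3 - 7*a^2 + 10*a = (a - 2)*(a^2 - 5*a) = a*(a - 2)*(a - 5)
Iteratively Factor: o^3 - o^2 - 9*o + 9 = (o - 3)*(o^2 + 2*o - 3) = (o - 3)*(o - 1)*(o + 3)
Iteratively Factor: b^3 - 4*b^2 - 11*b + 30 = (b - 5)*(b^2 + b - 6) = (b - 5)*(b + 3)*(b - 2)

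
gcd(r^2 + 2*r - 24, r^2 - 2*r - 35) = 1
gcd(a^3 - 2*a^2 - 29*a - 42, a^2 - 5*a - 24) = a + 3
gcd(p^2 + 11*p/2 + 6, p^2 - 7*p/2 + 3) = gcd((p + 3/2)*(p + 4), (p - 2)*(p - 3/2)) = 1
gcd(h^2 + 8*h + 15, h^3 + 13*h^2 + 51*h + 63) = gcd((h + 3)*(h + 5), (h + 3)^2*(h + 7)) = h + 3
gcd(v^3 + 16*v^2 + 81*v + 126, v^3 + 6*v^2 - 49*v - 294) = v^2 + 13*v + 42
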